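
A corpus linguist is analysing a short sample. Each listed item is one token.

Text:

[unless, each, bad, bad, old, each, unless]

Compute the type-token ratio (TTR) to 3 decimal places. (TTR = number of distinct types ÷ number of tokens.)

N = 7 tokens, V = 4 types.
TTR = V / N = 4 / 7 = 0.571

0.571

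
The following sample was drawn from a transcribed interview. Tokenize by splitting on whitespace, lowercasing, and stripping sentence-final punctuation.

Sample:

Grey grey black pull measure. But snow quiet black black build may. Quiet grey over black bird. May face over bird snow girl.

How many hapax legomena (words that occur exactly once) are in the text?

Frequencies: black:4, grey:3, snow:2, quiet:2, may:2, over:2, bird:2, pull:1, measure:1, but:1, build:1, face:1, girl:1
Hapax (freq=1): build, but, face, girl, measure, pull

6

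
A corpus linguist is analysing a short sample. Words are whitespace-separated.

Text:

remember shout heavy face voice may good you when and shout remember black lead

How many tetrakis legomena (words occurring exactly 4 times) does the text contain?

0

Frequencies: remember:2, shout:2, heavy:1, face:1, voice:1, may:1, good:1, you:1, when:1, and:1, black:1, lead:1
Words with frequency 4: (none)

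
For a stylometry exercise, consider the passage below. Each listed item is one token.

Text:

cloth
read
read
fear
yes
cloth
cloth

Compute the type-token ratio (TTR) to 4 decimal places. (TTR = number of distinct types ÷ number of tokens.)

0.5714

N = 7 tokens, V = 4 types.
TTR = V / N = 4 / 7 = 0.5714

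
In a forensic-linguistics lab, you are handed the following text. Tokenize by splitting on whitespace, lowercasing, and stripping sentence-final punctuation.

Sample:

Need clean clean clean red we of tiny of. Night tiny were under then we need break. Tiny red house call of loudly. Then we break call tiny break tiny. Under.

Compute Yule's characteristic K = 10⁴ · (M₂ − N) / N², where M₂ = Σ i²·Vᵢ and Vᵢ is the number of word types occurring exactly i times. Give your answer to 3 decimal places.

Frequencies: tiny:5, clean:3, we:3, of:3, break:3, need:2, red:2, under:2, then:2, call:2, night:1, were:1, house:1, loudly:1
N = 31. Frequency spectrum: V_1=4, V_2=5, V_3=4, V_5=1
M₂ = 1²·4 + 2²·5 + 3²·4 + 5²·1 = 85
K = 10000 × (85 − 31) / 31² = 561.915

561.915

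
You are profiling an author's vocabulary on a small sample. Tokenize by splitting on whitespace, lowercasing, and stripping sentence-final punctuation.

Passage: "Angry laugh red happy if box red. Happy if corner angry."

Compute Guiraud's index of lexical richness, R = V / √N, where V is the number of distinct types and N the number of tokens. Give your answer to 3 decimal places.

N = 11, V = 7.
√N = 3.316625
R = 7 / 3.316625 = 2.111

2.111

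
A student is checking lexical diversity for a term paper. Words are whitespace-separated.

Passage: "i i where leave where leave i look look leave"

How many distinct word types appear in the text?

Distinct types: {i, leave, look, where}
V = 4

4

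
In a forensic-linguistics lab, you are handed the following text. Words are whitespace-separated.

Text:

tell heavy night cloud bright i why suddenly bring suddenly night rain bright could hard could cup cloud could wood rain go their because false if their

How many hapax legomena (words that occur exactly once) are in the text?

Frequencies: could:3, night:2, cloud:2, bright:2, suddenly:2, rain:2, their:2, tell:1, heavy:1, i:1, why:1, bring:1, hard:1, cup:1, wood:1, go:1, because:1, false:1, if:1
Hapax (freq=1): because, bring, cup, false, go, hard, heavy, i, if, tell, why, wood

12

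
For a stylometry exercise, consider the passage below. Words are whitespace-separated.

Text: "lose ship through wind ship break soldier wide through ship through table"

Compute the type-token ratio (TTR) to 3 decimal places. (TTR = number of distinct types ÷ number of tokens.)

N = 12 tokens, V = 8 types.
TTR = V / N = 8 / 12 = 0.667

0.667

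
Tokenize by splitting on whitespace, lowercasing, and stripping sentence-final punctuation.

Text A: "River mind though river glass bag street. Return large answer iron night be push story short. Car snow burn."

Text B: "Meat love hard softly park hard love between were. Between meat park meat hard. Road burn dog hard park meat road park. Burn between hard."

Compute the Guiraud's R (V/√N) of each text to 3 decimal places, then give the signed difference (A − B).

A: V=18, N=19, R=4.129
B: V=10, N=25, R=2.000
Difference = 4.129 − 2.000 = 2.129

2.129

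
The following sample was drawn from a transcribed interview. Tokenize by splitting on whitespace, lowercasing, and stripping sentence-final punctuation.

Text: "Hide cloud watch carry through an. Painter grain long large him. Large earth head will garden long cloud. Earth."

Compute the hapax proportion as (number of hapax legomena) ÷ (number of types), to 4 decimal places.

0.7333

Frequencies: cloud:2, long:2, large:2, earth:2, hide:1, watch:1, carry:1, through:1, an:1, painter:1, grain:1, him:1, head:1, will:1, garden:1
Hapax count = 11; type count = 15.
Ratio = 11 / 15 = 0.7333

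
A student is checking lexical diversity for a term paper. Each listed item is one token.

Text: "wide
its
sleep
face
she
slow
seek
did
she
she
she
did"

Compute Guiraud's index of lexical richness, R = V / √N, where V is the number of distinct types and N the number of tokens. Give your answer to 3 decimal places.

2.309

N = 12, V = 8.
√N = 3.464102
R = 8 / 3.464102 = 2.309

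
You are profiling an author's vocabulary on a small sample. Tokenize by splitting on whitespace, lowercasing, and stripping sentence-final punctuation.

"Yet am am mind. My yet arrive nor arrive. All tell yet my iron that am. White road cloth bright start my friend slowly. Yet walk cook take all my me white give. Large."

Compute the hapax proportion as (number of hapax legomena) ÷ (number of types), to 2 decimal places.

Frequencies: yet:4, my:4, am:3, arrive:2, all:2, white:2, mind:1, nor:1, tell:1, iron:1, that:1, road:1, cloth:1, bright:1, start:1, friend:1, slowly:1, walk:1, cook:1, take:1, … (3 more, each freq 1)
Hapax count = 17; type count = 23.
Ratio = 17 / 23 = 0.74

0.74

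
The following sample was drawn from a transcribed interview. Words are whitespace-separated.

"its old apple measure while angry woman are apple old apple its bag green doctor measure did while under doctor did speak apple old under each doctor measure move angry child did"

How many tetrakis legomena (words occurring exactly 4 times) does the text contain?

1

Frequencies: apple:4, old:3, measure:3, doctor:3, did:3, its:2, while:2, angry:2, under:2, woman:1, are:1, bag:1, green:1, speak:1, each:1, move:1, child:1
Words with frequency 4: apple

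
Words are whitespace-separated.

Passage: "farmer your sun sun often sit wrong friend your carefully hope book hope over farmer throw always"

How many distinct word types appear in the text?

Distinct types: {always, book, carefully, farmer, friend, hope, often, over, sit, sun, throw, wrong, your}
V = 13

13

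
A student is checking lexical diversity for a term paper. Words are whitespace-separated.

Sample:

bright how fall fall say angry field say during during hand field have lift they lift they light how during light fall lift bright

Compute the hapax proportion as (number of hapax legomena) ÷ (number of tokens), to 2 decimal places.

0.13

Frequencies: fall:3, during:3, lift:3, bright:2, how:2, say:2, field:2, they:2, light:2, angry:1, hand:1, have:1
Hapax count = 3; token count = 24.
Ratio = 3 / 24 = 0.13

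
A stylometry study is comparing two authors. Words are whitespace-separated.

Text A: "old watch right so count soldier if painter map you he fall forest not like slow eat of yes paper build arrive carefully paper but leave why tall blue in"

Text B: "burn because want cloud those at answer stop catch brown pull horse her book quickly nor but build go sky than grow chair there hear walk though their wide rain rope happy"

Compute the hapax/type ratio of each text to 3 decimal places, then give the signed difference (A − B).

-0.034

A: hapax=28, V=29, ratio=0.966
B: hapax=32, V=32, ratio=1.000
Difference = 0.966 − 1.000 = -0.034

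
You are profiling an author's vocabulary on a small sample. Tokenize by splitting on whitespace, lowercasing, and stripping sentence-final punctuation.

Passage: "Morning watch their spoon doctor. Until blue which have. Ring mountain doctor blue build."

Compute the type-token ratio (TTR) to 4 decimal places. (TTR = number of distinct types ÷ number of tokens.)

N = 14 tokens, V = 12 types.
TTR = V / N = 12 / 14 = 0.8571

0.8571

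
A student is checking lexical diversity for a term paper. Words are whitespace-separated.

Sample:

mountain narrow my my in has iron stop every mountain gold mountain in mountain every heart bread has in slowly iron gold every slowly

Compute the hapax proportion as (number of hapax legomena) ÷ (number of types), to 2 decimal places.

Frequencies: mountain:4, in:3, every:3, my:2, has:2, iron:2, gold:2, slowly:2, narrow:1, stop:1, heart:1, bread:1
Hapax count = 4; type count = 12.
Ratio = 4 / 12 = 0.33

0.33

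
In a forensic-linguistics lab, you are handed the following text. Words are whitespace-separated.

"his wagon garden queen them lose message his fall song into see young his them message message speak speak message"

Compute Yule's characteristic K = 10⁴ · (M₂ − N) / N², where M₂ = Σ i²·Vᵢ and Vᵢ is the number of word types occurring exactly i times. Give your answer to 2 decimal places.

Frequencies: message:4, his:3, them:2, speak:2, wagon:1, garden:1, queen:1, lose:1, fall:1, song:1, into:1, see:1, young:1
N = 20. Frequency spectrum: V_1=9, V_2=2, V_3=1, V_4=1
M₂ = 1²·9 + 2²·2 + 3²·1 + 4²·1 = 42
K = 10000 × (42 − 20) / 20² = 550.00

550.00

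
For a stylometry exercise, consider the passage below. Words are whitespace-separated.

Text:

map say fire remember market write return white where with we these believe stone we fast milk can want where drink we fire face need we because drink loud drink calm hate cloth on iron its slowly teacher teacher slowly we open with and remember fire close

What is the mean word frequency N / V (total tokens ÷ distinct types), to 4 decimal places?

1.3824

N = 47 tokens, V = 34 types.
Mean frequency = N / V = 47 / 34 = 1.3824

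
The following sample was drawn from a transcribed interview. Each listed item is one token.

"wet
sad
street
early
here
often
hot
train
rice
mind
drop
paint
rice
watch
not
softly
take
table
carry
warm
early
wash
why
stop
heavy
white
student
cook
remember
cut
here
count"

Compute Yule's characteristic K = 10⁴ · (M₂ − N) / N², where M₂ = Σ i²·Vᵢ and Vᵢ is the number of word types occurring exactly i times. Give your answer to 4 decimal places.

Frequencies: early:2, here:2, rice:2, wet:1, sad:1, street:1, often:1, hot:1, train:1, mind:1, drop:1, paint:1, watch:1, not:1, softly:1, take:1, table:1, carry:1, warm:1, wash:1, … (9 more, each freq 1)
N = 32. Frequency spectrum: V_1=26, V_2=3
M₂ = 1²·26 + 2²·3 = 38
K = 10000 × (38 − 32) / 32² = 58.5938

58.5938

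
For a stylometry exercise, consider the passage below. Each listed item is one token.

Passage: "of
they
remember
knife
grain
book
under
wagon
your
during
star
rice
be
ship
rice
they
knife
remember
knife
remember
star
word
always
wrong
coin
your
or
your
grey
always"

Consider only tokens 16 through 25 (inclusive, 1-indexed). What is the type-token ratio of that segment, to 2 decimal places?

Segment tokens 16–25: they, knife, remember, knife, remember, star, word, always, wrong, coin
Segment N = 10, segment V = 8.
TTR = 8 / 10 = 0.80

0.80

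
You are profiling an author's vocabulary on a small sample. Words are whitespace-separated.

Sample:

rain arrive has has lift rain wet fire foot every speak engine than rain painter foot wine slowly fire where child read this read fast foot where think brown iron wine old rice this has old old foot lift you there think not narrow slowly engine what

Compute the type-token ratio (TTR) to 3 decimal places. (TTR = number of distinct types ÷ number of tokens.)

0.617

N = 47 tokens, V = 29 types.
TTR = V / N = 29 / 47 = 0.617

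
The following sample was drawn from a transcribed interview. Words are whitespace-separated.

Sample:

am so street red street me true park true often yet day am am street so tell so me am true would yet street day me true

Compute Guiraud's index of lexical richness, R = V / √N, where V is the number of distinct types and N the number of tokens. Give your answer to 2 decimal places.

N = 27, V = 12.
√N = 5.196152
R = 12 / 5.196152 = 2.31

2.31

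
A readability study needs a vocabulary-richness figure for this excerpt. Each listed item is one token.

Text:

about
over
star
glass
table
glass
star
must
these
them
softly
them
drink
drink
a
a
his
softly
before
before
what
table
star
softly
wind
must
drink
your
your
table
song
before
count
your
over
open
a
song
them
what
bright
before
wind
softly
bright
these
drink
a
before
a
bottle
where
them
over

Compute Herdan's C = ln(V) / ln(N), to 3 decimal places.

0.775

N = 54, V = 22.
ln(V) = 3.091042, ln(N) = 3.988984
C = 3.091042 / 3.988984 = 0.775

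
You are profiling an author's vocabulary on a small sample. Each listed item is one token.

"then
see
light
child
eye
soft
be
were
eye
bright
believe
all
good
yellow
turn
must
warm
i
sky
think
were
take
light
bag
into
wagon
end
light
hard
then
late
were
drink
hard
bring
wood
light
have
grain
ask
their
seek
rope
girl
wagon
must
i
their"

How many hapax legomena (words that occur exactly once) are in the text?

Frequencies: light:4, were:3, then:2, eye:2, must:2, i:2, wagon:2, hard:2, their:2, see:1, child:1, soft:1, be:1, bright:1, believe:1, all:1, good:1, yellow:1, turn:1, warm:1, … (16 more, each freq 1)
Hapax (freq=1): all, ask, bag, be, believe, bright, bring, child, drink, end, girl, good, grain, have, into, late, rope, see, seek, sky, soft, take, think, turn, warm, wood, yellow

27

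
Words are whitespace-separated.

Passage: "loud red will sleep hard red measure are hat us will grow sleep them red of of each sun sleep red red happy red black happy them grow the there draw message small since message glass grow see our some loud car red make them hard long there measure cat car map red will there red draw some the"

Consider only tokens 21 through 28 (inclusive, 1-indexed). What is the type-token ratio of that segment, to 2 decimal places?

0.63

Segment tokens 21–28: red, red, happy, red, black, happy, them, grow
Segment N = 8, segment V = 5.
TTR = 5 / 8 = 0.63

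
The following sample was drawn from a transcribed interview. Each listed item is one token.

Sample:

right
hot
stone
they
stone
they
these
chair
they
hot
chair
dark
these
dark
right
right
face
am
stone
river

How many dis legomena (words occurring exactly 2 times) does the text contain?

Frequencies: right:3, stone:3, they:3, hot:2, these:2, chair:2, dark:2, face:1, am:1, river:1
Words with frequency 2: chair, dark, hot, these

4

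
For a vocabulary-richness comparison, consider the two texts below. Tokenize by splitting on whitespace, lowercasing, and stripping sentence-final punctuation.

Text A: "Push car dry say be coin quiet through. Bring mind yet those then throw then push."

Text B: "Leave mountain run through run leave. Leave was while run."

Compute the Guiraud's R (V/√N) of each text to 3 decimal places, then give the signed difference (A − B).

A: V=14, N=16, R=3.500
B: V=6, N=10, R=1.897
Difference = 3.500 − 1.897 = 1.603

1.603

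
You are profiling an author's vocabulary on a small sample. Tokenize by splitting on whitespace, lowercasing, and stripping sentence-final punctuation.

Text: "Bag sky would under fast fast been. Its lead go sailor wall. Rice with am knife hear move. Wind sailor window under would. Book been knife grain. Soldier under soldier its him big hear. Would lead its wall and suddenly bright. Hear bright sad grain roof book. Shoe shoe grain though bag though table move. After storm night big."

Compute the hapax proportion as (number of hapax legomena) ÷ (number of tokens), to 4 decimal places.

0.2712

Frequencies: would:3, under:3, its:3, hear:3, grain:3, bag:2, fast:2, been:2, lead:2, sailor:2, wall:2, knife:2, move:2, book:2, soldier:2, big:2, bright:2, shoe:2, though:2, sky:1, … (15 more, each freq 1)
Hapax count = 16; token count = 59.
Ratio = 16 / 59 = 0.2712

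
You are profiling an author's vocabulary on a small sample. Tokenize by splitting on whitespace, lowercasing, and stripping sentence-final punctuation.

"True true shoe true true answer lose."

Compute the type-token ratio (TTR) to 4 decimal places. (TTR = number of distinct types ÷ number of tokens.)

N = 7 tokens, V = 4 types.
TTR = V / N = 4 / 7 = 0.5714

0.5714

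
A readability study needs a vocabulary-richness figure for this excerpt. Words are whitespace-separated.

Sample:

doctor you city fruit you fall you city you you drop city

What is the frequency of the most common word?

Frequencies: you:5, city:3, doctor:1, fruit:1, fall:1, drop:1
Most common: 'you' with frequency 5.

5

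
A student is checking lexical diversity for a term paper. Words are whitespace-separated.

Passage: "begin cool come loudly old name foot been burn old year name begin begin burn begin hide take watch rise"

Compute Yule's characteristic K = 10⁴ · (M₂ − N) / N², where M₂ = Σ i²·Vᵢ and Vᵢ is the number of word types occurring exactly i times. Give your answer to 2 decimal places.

450.00

Frequencies: begin:4, old:2, name:2, burn:2, cool:1, come:1, loudly:1, foot:1, been:1, year:1, hide:1, take:1, watch:1, rise:1
N = 20. Frequency spectrum: V_1=10, V_2=3, V_4=1
M₂ = 1²·10 + 2²·3 + 4²·1 = 38
K = 10000 × (38 − 20) / 20² = 450.00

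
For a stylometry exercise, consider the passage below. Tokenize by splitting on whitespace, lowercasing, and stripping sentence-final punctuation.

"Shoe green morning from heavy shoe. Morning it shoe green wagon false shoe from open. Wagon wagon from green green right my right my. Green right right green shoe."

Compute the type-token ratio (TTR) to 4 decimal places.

0.3793

N = 29 tokens, V = 11 types.
TTR = V / N = 11 / 29 = 0.3793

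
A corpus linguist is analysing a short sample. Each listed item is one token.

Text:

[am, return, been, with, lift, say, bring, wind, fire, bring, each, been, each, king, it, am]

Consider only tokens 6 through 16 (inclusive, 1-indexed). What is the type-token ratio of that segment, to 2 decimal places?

0.82

Segment tokens 6–16: say, bring, wind, fire, bring, each, been, each, king, it, am
Segment N = 11, segment V = 9.
TTR = 9 / 11 = 0.82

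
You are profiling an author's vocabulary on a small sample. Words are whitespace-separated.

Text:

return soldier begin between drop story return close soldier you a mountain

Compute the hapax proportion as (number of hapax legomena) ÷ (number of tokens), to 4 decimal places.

Frequencies: return:2, soldier:2, begin:1, between:1, drop:1, story:1, close:1, you:1, a:1, mountain:1
Hapax count = 8; token count = 12.
Ratio = 8 / 12 = 0.6667

0.6667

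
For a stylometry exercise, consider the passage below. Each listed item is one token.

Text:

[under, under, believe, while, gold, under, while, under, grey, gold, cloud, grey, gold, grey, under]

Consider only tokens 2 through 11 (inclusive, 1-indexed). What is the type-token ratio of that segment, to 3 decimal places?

Segment tokens 2–11: under, believe, while, gold, under, while, under, grey, gold, cloud
Segment N = 10, segment V = 6.
TTR = 6 / 10 = 0.600

0.600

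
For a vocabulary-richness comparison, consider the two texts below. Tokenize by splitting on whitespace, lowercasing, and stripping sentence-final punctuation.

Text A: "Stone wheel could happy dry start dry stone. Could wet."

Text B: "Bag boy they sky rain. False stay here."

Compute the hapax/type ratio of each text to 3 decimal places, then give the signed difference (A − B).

A: hapax=4, V=7, ratio=0.571
B: hapax=8, V=8, ratio=1.000
Difference = 0.571 − 1.000 = -0.429

-0.429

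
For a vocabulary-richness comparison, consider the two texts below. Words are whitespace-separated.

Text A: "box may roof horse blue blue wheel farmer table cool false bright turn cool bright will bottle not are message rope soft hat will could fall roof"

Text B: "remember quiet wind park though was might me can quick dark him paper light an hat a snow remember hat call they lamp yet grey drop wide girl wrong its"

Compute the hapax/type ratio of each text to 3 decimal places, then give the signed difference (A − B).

A: hapax=17, V=22, ratio=0.773
B: hapax=26, V=28, ratio=0.929
Difference = 0.773 − 0.929 = -0.156

-0.156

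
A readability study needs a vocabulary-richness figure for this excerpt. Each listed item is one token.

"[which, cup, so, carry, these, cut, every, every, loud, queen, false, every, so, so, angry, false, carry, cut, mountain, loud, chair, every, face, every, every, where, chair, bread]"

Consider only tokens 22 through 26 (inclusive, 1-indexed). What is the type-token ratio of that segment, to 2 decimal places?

Segment tokens 22–26: every, face, every, every, where
Segment N = 5, segment V = 3.
TTR = 3 / 5 = 0.60

0.60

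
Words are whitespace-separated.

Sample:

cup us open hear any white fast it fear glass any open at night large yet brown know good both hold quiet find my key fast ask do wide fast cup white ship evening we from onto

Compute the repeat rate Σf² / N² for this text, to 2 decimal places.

Frequencies: fast:3, cup:2, open:2, any:2, white:2, us:1, hear:1, it:1, fear:1, glass:1, at:1, night:1, large:1, yet:1, brown:1, know:1, good:1, both:1, hold:1, quiet:1, … (11 more, each freq 1)
Σf² = 51; N² = 1369
Repeat rate = 51 / 1369 = 0.04

0.04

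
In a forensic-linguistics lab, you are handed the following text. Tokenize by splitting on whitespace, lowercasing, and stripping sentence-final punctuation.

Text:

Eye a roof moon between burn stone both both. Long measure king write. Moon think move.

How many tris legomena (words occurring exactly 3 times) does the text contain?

Frequencies: moon:2, both:2, eye:1, a:1, roof:1, between:1, burn:1, stone:1, long:1, measure:1, king:1, write:1, think:1, move:1
Words with frequency 3: (none)

0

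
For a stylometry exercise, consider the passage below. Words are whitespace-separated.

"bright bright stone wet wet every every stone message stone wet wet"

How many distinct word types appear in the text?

Distinct types: {bright, every, message, stone, wet}
V = 5

5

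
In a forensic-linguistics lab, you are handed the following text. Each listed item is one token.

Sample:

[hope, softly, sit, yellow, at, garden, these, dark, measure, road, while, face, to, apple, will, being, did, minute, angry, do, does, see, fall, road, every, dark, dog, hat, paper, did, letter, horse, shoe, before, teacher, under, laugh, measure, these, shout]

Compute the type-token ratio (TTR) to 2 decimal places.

N = 40 tokens, V = 35 types.
TTR = V / N = 35 / 40 = 0.88

0.88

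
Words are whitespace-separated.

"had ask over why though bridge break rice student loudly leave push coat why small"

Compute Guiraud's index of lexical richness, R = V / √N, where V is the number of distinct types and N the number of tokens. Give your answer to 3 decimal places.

N = 15, V = 14.
√N = 3.872983
R = 14 / 3.872983 = 3.615

3.615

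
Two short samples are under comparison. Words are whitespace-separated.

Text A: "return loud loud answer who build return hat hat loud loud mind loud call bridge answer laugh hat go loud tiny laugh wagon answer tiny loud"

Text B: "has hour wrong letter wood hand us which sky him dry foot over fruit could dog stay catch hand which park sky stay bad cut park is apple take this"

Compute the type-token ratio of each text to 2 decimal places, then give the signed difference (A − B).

TTR(A) = 13/26 = 0.50
TTR(B) = 25/30 = 0.83
Difference = 0.50 − 0.83 = -0.33

-0.33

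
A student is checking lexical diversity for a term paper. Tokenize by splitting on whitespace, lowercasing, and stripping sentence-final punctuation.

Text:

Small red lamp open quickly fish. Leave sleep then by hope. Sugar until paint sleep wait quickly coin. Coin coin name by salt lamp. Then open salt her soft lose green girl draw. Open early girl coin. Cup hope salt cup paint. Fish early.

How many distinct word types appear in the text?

Distinct types: {by, coin, cup, draw, early, fish, girl, green, her, hope, lamp, leave, lose, name, open, paint, quickly, red, salt, sleep, small, soft, sugar, then, until, wait}
V = 26

26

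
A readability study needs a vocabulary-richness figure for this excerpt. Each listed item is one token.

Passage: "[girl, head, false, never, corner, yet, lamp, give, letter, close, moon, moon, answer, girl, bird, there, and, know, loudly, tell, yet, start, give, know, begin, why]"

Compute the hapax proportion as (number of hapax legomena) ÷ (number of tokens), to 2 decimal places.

Frequencies: girl:2, yet:2, give:2, moon:2, know:2, head:1, false:1, never:1, corner:1, lamp:1, letter:1, close:1, answer:1, bird:1, there:1, and:1, loudly:1, tell:1, start:1, begin:1, … (1 more, each freq 1)
Hapax count = 16; token count = 26.
Ratio = 16 / 26 = 0.62

0.62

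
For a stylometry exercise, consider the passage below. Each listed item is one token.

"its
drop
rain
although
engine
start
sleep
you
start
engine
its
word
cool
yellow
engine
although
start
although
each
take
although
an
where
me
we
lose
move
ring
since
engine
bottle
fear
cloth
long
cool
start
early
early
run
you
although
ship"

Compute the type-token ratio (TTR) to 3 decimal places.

N = 42 tokens, V = 28 types.
TTR = V / N = 28 / 42 = 0.667

0.667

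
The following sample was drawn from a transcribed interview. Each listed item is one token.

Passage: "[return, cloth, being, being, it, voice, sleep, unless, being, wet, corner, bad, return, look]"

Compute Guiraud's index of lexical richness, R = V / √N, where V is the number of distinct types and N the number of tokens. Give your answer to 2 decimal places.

N = 14, V = 11.
√N = 3.741657
R = 11 / 3.741657 = 2.94

2.94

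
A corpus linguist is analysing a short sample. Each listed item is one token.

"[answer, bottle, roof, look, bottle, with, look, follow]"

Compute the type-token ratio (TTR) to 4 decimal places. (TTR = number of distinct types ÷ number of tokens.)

N = 8 tokens, V = 6 types.
TTR = V / N = 6 / 8 = 0.7500

0.7500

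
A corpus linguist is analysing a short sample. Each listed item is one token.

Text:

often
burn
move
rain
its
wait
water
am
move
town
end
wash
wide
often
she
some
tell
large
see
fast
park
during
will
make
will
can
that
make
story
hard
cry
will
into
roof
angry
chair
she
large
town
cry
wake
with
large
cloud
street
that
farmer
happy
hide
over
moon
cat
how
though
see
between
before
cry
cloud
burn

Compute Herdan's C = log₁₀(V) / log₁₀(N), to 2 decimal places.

0.93

N = 60, V = 45.
log₁₀(V) = 1.653213, log₁₀(N) = 1.778151
C = 1.653213 / 1.778151 = 0.93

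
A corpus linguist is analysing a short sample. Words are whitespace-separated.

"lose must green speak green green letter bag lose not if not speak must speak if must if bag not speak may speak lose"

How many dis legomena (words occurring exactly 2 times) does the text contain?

1

Frequencies: speak:5, lose:3, must:3, green:3, not:3, if:3, bag:2, letter:1, may:1
Words with frequency 2: bag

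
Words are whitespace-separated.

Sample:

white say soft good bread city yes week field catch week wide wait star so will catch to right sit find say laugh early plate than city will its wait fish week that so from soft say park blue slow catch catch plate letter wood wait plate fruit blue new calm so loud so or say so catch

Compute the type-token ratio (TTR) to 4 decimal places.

0.6379

N = 58 tokens, V = 37 types.
TTR = V / N = 37 / 58 = 0.6379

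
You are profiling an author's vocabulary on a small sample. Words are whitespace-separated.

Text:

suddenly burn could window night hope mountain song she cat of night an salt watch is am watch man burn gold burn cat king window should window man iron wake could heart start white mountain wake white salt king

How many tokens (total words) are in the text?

39

Tokens: suddenly, burn, could, window, night, hope, mountain, song, she, cat, of, night, an, salt, watch, is, am, watch, man, burn, gold, burn, cat, king, window, should, window, man, iron, wake, could, heart, start, white, mountain, wake, white, salt, king
N = 39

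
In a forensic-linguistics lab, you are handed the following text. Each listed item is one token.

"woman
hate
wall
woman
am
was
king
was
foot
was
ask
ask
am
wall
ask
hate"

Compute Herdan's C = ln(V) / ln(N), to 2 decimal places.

N = 16, V = 8.
ln(V) = 2.079442, ln(N) = 2.772589
C = 2.079442 / 2.772589 = 0.75

0.75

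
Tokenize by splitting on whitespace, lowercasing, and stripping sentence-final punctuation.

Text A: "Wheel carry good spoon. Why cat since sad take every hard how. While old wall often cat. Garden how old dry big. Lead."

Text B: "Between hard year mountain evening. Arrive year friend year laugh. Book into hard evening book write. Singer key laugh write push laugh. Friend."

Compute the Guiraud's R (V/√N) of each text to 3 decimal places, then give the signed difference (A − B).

1.251

A: V=20, N=23, R=4.170
B: V=14, N=23, R=2.919
Difference = 4.170 − 2.919 = 1.251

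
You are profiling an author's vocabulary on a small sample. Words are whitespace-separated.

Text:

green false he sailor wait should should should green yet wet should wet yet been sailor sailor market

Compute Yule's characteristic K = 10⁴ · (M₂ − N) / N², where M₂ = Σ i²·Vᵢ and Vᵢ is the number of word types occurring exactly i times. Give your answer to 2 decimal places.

740.74

Frequencies: should:4, sailor:3, green:2, yet:2, wet:2, false:1, he:1, wait:1, been:1, market:1
N = 18. Frequency spectrum: V_1=5, V_2=3, V_3=1, V_4=1
M₂ = 1²·5 + 2²·3 + 3²·1 + 4²·1 = 42
K = 10000 × (42 − 18) / 18² = 740.74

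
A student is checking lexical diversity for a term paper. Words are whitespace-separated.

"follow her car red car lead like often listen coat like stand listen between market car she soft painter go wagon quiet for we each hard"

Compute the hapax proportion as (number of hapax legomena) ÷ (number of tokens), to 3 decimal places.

Frequencies: car:3, like:2, listen:2, follow:1, her:1, red:1, lead:1, often:1, coat:1, stand:1, between:1, market:1, she:1, soft:1, painter:1, go:1, wagon:1, quiet:1, for:1, we:1, … (2 more, each freq 1)
Hapax count = 19; token count = 26.
Ratio = 19 / 26 = 0.731

0.731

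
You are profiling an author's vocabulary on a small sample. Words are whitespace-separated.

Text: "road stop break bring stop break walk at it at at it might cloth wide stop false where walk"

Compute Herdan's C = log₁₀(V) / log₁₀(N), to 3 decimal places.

N = 19, V = 12.
log₁₀(V) = 1.079181, log₁₀(N) = 1.278754
C = 1.079181 / 1.278754 = 0.844

0.844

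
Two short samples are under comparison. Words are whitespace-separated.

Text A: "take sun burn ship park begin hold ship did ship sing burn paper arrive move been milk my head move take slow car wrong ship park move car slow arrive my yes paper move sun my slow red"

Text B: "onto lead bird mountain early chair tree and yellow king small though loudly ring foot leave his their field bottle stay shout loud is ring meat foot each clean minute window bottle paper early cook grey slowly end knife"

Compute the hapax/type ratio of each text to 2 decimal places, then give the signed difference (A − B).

-0.41

A: hapax=10, V=21, ratio=0.48
B: hapax=31, V=35, ratio=0.89
Difference = 0.48 − 0.89 = -0.41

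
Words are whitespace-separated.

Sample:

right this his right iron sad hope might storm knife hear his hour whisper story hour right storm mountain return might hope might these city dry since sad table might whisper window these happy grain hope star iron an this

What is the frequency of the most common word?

Frequencies: might:4, right:3, hope:3, this:2, his:2, iron:2, sad:2, storm:2, hour:2, whisper:2, these:2, knife:1, hear:1, story:1, mountain:1, return:1, city:1, dry:1, since:1, table:1, … (5 more, each freq 1)
Most common: 'might' with frequency 4.

4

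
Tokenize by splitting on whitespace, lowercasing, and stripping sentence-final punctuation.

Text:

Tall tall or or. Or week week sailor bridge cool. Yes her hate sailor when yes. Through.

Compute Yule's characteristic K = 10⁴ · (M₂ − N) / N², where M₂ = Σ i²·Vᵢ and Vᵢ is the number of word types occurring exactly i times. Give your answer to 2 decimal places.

484.43

Frequencies: or:3, tall:2, week:2, sailor:2, yes:2, bridge:1, cool:1, her:1, hate:1, when:1, through:1
N = 17. Frequency spectrum: V_1=6, V_2=4, V_3=1
M₂ = 1²·6 + 2²·4 + 3²·1 = 31
K = 10000 × (31 − 17) / 17² = 484.43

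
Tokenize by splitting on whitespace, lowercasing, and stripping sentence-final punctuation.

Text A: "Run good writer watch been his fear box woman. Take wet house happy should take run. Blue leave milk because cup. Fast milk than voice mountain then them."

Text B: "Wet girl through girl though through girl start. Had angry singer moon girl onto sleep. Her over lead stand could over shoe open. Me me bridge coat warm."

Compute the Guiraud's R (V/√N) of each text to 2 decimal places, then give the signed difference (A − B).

0.56

A: V=25, N=28, R=4.72
B: V=22, N=28, R=4.16
Difference = 4.72 − 4.16 = 0.56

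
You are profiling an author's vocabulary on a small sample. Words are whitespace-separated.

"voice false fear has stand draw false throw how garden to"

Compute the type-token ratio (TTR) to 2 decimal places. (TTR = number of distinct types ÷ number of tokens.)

0.91

N = 11 tokens, V = 10 types.
TTR = V / N = 10 / 11 = 0.91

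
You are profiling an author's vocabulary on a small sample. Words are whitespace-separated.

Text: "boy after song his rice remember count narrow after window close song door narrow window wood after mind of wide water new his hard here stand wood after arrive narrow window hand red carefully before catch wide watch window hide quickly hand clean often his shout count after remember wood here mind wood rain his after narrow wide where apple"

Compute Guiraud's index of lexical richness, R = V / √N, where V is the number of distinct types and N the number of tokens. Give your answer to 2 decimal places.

N = 60, V = 35.
√N = 7.745967
R = 35 / 7.745967 = 4.52

4.52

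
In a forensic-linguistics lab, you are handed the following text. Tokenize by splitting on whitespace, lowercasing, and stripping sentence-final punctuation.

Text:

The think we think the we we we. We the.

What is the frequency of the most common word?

5

Frequencies: we:5, the:3, think:2
Most common: 'we' with frequency 5.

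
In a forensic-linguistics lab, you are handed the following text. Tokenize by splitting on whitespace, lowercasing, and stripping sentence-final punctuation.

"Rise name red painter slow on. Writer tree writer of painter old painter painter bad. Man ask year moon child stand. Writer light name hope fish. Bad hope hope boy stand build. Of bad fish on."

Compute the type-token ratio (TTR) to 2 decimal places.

0.61

N = 36 tokens, V = 22 types.
TTR = V / N = 22 / 36 = 0.61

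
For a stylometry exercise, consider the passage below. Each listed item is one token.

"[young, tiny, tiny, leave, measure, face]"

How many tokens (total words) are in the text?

6

Tokens: young, tiny, tiny, leave, measure, face
N = 6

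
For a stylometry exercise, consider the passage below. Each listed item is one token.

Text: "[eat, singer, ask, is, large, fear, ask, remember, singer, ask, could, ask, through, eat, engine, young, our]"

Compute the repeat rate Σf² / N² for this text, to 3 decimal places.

Frequencies: ask:4, eat:2, singer:2, is:1, large:1, fear:1, remember:1, could:1, through:1, engine:1, young:1, our:1
Σf² = 33; N² = 289
Repeat rate = 33 / 289 = 0.114

0.114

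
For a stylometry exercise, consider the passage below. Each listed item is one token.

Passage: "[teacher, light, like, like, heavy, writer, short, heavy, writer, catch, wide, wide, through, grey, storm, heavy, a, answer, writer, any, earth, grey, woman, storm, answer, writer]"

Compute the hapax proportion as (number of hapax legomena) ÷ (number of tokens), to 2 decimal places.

0.35

Frequencies: writer:4, heavy:3, like:2, wide:2, grey:2, storm:2, answer:2, teacher:1, light:1, short:1, catch:1, through:1, a:1, any:1, earth:1, woman:1
Hapax count = 9; token count = 26.
Ratio = 9 / 26 = 0.35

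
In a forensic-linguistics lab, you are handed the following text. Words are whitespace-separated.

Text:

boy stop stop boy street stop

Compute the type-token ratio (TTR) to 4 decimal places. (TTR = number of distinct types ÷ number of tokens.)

0.5000

N = 6 tokens, V = 3 types.
TTR = V / N = 3 / 6 = 0.5000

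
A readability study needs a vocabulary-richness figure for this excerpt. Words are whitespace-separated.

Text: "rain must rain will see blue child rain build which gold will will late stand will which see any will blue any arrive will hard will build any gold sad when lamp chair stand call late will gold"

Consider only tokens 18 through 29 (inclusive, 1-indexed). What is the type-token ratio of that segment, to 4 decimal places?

0.6667

Segment tokens 18–29: see, any, will, blue, any, arrive, will, hard, will, build, any, gold
Segment N = 12, segment V = 8.
TTR = 8 / 12 = 0.6667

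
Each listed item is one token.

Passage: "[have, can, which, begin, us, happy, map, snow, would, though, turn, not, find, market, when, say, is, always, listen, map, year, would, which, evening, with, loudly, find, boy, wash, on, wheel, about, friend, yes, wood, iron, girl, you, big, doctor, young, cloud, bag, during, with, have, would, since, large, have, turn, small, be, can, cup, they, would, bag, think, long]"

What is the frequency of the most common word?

Frequencies: would:4, have:3, can:2, which:2, map:2, turn:2, find:2, with:2, bag:2, begin:1, us:1, happy:1, snow:1, though:1, not:1, market:1, when:1, say:1, is:1, always:1, … (28 more, each freq 1)
Most common: 'would' with frequency 4.

4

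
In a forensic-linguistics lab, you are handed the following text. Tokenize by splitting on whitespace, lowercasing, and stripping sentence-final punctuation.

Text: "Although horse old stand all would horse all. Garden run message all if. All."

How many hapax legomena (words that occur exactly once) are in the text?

8

Frequencies: all:4, horse:2, although:1, old:1, stand:1, would:1, garden:1, run:1, message:1, if:1
Hapax (freq=1): although, garden, if, message, old, run, stand, would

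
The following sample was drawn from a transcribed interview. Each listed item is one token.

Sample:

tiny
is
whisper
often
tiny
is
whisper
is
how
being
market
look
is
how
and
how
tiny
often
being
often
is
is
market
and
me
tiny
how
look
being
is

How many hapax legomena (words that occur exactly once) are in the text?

Frequencies: is:7, tiny:4, how:4, often:3, being:3, whisper:2, market:2, look:2, and:2, me:1
Hapax (freq=1): me

1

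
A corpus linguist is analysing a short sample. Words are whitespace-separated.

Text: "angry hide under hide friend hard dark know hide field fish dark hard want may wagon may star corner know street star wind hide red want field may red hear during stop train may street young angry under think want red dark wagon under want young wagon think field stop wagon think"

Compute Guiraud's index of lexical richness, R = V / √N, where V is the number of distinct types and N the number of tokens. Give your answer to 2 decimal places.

N = 52, V = 23.
√N = 7.211103
R = 23 / 7.211103 = 3.19

3.19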